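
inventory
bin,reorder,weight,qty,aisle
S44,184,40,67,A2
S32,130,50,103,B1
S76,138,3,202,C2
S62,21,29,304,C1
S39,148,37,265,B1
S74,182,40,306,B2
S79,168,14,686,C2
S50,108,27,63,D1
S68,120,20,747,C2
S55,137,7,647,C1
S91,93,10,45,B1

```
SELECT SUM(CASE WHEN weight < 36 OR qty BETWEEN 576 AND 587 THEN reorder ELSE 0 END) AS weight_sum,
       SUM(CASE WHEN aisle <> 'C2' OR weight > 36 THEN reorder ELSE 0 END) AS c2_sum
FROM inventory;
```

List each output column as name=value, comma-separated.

weight_sum=785, c2_sum=1003

[weight_sum: weight < 36 OR qty BETWEEN 576 AND 587]
bin=S44: ✗
bin=S32: ✗
bin=S76: ✓ → 138
bin=S62: ✓ → 21
bin=S39: ✗
bin=S74: ✗
bin=S79: ✓ → 168
bin=S50: ✓ → 108
bin=S68: ✓ → 120
bin=S55: ✓ → 137
bin=S91: ✓ → 93
weight_sum = 138 + 21 + 168 + 108 + 120 + 137 + 93 = 785
—
[c2_sum: aisle <> 'C2' OR weight > 36]
bin=S44: ✓ → 184
bin=S32: ✓ → 130
bin=S76: ✗
bin=S62: ✓ → 21
bin=S39: ✓ → 148
bin=S74: ✓ → 182
bin=S79: ✗
bin=S50: ✓ → 108
bin=S68: ✗
bin=S55: ✓ → 137
bin=S91: ✓ → 93
c2_sum = 184 + 130 + 21 + 148 + 182 + 108 + 137 + 93 = 1003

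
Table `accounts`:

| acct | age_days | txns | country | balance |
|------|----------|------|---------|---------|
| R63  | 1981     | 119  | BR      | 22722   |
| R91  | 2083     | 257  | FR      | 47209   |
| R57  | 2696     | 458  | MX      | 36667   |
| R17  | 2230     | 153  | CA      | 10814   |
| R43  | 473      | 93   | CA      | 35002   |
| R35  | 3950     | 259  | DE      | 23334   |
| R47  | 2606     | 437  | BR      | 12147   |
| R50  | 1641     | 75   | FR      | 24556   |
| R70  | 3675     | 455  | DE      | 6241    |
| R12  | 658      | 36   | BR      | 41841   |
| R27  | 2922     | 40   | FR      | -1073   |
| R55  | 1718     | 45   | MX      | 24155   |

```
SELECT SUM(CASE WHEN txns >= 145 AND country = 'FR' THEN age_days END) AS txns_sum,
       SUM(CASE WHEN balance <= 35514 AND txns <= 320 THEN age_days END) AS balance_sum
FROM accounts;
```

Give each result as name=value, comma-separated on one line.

txns_sum=2083, balance_sum=14915

[txns_sum: txns >= 145 AND country = 'FR']
acct=R63: ✗
acct=R91: ✓ → 2083
acct=R57: ✗
acct=R17: ✗
acct=R43: ✗
acct=R35: ✗
acct=R47: ✗
acct=R50: ✗
acct=R70: ✗
acct=R12: ✗
acct=R27: ✗
acct=R55: ✗
txns_sum = 2083
—
[balance_sum: balance <= 35514 AND txns <= 320]
acct=R63: ✓ → 1981
acct=R91: ✗
acct=R57: ✗
acct=R17: ✓ → 2230
acct=R43: ✓ → 473
acct=R35: ✓ → 3950
acct=R47: ✗
acct=R50: ✓ → 1641
acct=R70: ✗
acct=R12: ✗
acct=R27: ✓ → 2922
acct=R55: ✓ → 1718
balance_sum = 1981 + 2230 + 473 + 3950 + 1641 + 2922 + 1718 = 14915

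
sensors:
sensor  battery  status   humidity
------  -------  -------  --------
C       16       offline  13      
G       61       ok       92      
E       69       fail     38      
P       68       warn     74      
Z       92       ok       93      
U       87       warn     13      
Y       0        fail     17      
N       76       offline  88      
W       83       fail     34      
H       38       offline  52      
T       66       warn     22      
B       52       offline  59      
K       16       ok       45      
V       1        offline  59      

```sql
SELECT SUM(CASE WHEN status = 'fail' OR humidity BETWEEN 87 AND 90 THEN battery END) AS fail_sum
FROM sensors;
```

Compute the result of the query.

sensor=C: ✗
sensor=G: ✗
sensor=E: ✓ → 69
sensor=P: ✗
sensor=Z: ✗
sensor=U: ✗
sensor=Y: ✓ → 0
sensor=N: ✓ → 76
sensor=W: ✓ → 83
sensor=H: ✗
sensor=T: ✗
sensor=B: ✗
sensor=K: ✗
sensor=V: ✗
fail_sum = 69 + 76 + 83 = 228

228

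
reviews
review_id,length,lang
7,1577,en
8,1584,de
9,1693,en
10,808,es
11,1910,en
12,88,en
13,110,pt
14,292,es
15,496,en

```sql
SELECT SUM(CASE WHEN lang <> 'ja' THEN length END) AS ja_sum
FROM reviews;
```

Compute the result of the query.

review_id=7: ✓ → 1577
review_id=8: ✓ → 1584
review_id=9: ✓ → 1693
review_id=10: ✓ → 808
review_id=11: ✓ → 1910
review_id=12: ✓ → 88
review_id=13: ✓ → 110
review_id=14: ✓ → 292
review_id=15: ✓ → 496
ja_sum = 1577 + 1584 + 1693 + 808 + 1910 + 88 + 110 + 292 + 496 = 8558

8558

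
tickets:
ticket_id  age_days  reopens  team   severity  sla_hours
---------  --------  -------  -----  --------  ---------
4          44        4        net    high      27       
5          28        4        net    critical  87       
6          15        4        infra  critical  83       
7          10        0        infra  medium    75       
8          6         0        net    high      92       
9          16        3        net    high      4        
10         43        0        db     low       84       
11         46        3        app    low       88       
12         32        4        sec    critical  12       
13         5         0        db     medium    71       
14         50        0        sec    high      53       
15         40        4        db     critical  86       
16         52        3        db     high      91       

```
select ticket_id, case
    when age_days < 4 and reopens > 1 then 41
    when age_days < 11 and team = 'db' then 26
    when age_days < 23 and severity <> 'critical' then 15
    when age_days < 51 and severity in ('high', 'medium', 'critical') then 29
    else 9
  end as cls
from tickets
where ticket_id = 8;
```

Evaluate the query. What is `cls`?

15

ticket_id = 8: age_days=6, reopens=0, team=net, severity=high, sla_hours=92.
age_days < 4 and reopens > 1 → false
age_days < 11 and team = 'db' → false
age_days < 23 and severity <> 'critical' → true → 15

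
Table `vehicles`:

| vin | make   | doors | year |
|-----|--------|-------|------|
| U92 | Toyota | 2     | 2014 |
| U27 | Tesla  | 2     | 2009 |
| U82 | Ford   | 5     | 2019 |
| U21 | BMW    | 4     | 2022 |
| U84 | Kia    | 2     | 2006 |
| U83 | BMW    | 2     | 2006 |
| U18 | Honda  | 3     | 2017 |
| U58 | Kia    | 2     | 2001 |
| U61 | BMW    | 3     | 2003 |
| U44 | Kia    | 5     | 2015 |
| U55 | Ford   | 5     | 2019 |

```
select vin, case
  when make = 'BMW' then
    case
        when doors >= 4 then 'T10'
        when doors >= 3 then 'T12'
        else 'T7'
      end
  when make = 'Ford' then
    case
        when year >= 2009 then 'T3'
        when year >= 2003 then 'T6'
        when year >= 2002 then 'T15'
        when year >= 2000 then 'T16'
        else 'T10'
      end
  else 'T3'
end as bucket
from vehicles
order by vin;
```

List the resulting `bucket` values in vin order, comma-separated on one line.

T3, T10, T3, T3, T3, T3, T12, T3, T7, T3, T3

vin=U18: make='Honda' → outer ELSE → T3
vin=U21: make='BMW' → inner[doors >= 4] → T10
vin=U27: make='Tesla' → outer ELSE → T3
vin=U44: make='Kia' → outer ELSE → T3
vin=U55: make='Ford' → inner[year >= 2009] → T3
vin=U58: make='Kia' → outer ELSE → T3
vin=U61: make='BMW' → inner[doors >= 3] → T12
vin=U82: make='Ford' → inner[year >= 2009] → T3
vin=U83: make='BMW' → inner[ELSE] → T7
vin=U84: make='Kia' → outer ELSE → T3
vin=U92: make='Toyota' → outer ELSE → T3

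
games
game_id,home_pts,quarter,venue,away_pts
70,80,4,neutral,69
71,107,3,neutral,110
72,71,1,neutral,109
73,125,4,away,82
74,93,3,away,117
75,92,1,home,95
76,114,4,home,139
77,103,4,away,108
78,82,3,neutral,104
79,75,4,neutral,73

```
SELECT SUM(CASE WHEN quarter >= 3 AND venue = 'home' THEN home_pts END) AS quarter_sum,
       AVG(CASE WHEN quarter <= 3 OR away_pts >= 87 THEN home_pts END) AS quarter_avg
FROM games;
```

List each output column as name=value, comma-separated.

[quarter_sum: quarter >= 3 AND venue = 'home']
game_id=70: ✗
game_id=71: ✗
game_id=72: ✗
game_id=73: ✗
game_id=74: ✗
game_id=75: ✗
game_id=76: ✓ → 114
game_id=77: ✗
game_id=78: ✗
game_id=79: ✗
quarter_sum = 114
—
[quarter_avg: quarter <= 3 OR away_pts >= 87]
game_id=70: ✗
game_id=71: ✓ → 107
game_id=72: ✓ → 71
game_id=73: ✗
game_id=74: ✓ → 93
game_id=75: ✓ → 92
game_id=76: ✓ → 114
game_id=77: ✓ → 103
game_id=78: ✓ → 82
game_id=79: ✗
quarter_avg = (107 + 71 + 93 + 92 + 114 + 103 + 82) / 7 = 94.5714285714

quarter_sum=114, quarter_avg=94.5714285714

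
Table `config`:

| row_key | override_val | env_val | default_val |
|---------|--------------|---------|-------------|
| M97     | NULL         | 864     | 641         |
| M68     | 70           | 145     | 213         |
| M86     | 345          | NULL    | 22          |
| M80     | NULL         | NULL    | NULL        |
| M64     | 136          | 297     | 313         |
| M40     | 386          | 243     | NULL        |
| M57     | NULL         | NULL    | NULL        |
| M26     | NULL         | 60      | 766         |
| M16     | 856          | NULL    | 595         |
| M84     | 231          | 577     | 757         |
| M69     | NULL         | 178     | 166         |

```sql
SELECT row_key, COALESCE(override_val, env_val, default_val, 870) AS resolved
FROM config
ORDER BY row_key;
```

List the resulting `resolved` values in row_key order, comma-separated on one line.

856, 60, 386, 870, 136, 70, 178, 870, 231, 345, 864

row_key=M16: override_val=856 → 856
row_key=M26: override_val=NULL, env_val=60 → 60
row_key=M40: override_val=386 → 386
row_key=M57: override_val=NULL, env_val=NULL, default_val=NULL, → literal 870 → 870
row_key=M64: override_val=136 → 136
row_key=M68: override_val=70 → 70
row_key=M69: override_val=NULL, env_val=178 → 178
row_key=M80: override_val=NULL, env_val=NULL, default_val=NULL, → literal 870 → 870
row_key=M84: override_val=231 → 231
row_key=M86: override_val=345 → 345
row_key=M97: override_val=NULL, env_val=864 → 864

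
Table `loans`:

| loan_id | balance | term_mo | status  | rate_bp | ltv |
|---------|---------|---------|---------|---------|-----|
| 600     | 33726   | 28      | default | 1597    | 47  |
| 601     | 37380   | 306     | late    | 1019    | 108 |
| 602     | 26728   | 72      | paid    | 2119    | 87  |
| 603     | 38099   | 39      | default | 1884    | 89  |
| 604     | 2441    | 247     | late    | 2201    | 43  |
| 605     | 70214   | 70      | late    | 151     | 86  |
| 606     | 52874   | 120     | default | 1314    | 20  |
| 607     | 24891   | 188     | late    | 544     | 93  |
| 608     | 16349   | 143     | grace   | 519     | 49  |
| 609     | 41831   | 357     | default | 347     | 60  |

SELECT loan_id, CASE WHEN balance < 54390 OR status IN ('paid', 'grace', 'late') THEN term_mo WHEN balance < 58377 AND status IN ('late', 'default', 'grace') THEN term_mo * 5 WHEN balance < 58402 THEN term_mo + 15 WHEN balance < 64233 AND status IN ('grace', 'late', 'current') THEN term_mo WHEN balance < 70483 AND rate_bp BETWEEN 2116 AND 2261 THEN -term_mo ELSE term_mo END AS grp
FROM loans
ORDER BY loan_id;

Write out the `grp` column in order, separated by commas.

28, 306, 72, 39, 247, 70, 120, 188, 143, 357

loan_id=600: balance < 54390 OR status IN ('paid', 'grace', 'late') → 28
loan_id=601: balance < 54390 OR status IN ('paid', 'grace', 'late') → 306
loan_id=602: balance < 54390 OR status IN ('paid', 'grace', 'late') → 72
loan_id=603: balance < 54390 OR status IN ('paid', 'grace', 'late') → 39
loan_id=604: balance < 54390 OR status IN ('paid', 'grace', 'late') → 247
loan_id=605: balance < 54390 OR status IN ('paid', 'grace', 'late') → 70
loan_id=606: balance < 54390 OR status IN ('paid', 'grace', 'late') → 120
loan_id=607: balance < 54390 OR status IN ('paid', 'grace', 'late') → 188
loan_id=608: balance < 54390 OR status IN ('paid', 'grace', 'late') → 143
loan_id=609: balance < 54390 OR status IN ('paid', 'grace', 'late') → 357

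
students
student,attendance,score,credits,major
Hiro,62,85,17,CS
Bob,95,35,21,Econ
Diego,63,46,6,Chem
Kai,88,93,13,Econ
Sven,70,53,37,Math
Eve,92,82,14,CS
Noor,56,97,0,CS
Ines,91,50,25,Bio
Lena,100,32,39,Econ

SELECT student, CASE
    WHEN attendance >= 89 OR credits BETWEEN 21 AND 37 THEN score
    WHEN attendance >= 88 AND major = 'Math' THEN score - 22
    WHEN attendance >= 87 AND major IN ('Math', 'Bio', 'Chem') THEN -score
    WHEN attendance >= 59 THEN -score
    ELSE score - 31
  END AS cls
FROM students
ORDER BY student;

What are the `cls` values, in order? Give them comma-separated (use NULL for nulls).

student=Bob: attendance >= 89 OR credits BETWEEN 21 AND 37 → 35
student=Diego: attendance >= 59 → -46
student=Eve: attendance >= 89 OR credits BETWEEN 21 AND 37 → 82
student=Hiro: attendance >= 59 → -85
student=Ines: attendance >= 89 OR credits BETWEEN 21 AND 37 → 50
student=Kai: attendance >= 59 → -93
student=Lena: attendance >= 89 OR credits BETWEEN 21 AND 37 → 32
student=Noor: ELSE → 66
student=Sven: attendance >= 89 OR credits BETWEEN 21 AND 37 → 53

35, -46, 82, -85, 50, -93, 32, 66, 53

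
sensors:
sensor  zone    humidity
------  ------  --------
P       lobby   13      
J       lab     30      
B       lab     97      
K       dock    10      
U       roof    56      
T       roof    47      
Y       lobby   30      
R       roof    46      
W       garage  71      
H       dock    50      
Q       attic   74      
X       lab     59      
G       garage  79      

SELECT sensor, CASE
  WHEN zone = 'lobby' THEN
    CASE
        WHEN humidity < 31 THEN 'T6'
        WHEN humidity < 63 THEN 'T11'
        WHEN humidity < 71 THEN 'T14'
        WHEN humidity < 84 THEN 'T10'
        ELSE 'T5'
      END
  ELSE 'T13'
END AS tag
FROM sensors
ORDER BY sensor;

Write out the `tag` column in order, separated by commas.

T13, T13, T13, T13, T13, T6, T13, T13, T13, T13, T13, T13, T6

sensor=B: zone='lab' → outer ELSE → T13
sensor=G: zone='garage' → outer ELSE → T13
sensor=H: zone='dock' → outer ELSE → T13
sensor=J: zone='lab' → outer ELSE → T13
sensor=K: zone='dock' → outer ELSE → T13
sensor=P: zone='lobby' → inner[humidity < 31] → T6
sensor=Q: zone='attic' → outer ELSE → T13
sensor=R: zone='roof' → outer ELSE → T13
sensor=T: zone='roof' → outer ELSE → T13
sensor=U: zone='roof' → outer ELSE → T13
sensor=W: zone='garage' → outer ELSE → T13
sensor=X: zone='lab' → outer ELSE → T13
sensor=Y: zone='lobby' → inner[humidity < 31] → T6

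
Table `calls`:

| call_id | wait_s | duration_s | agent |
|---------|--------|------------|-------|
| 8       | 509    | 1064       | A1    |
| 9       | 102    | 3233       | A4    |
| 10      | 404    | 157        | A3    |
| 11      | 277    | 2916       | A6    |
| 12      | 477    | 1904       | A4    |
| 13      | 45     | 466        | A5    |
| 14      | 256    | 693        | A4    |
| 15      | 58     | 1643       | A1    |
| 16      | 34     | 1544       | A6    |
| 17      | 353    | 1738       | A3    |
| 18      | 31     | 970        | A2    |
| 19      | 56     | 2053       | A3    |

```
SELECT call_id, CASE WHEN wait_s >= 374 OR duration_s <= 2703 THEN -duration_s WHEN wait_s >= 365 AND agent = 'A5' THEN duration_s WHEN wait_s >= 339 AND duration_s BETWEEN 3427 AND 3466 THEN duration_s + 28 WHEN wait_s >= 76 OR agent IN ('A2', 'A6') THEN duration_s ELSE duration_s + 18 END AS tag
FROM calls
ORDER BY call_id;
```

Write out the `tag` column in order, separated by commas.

call_id=8: wait_s >= 374 OR duration_s <= 2703 → -1064
call_id=9: wait_s >= 76 OR agent IN ('A2', 'A6') → 3233
call_id=10: wait_s >= 374 OR duration_s <= 2703 → -157
call_id=11: wait_s >= 76 OR agent IN ('A2', 'A6') → 2916
call_id=12: wait_s >= 374 OR duration_s <= 2703 → -1904
call_id=13: wait_s >= 374 OR duration_s <= 2703 → -466
call_id=14: wait_s >= 374 OR duration_s <= 2703 → -693
call_id=15: wait_s >= 374 OR duration_s <= 2703 → -1643
call_id=16: wait_s >= 374 OR duration_s <= 2703 → -1544
call_id=17: wait_s >= 374 OR duration_s <= 2703 → -1738
call_id=18: wait_s >= 374 OR duration_s <= 2703 → -970
call_id=19: wait_s >= 374 OR duration_s <= 2703 → -2053

-1064, 3233, -157, 2916, -1904, -466, -693, -1643, -1544, -1738, -970, -2053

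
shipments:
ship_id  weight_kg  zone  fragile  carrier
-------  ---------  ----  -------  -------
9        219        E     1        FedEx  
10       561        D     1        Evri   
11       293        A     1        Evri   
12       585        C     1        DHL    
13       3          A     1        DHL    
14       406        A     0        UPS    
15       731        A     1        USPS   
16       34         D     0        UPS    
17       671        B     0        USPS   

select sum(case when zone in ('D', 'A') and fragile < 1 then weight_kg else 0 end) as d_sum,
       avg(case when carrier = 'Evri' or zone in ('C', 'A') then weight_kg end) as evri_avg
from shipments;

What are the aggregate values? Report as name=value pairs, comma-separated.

[d_sum: zone in ('D', 'A') and fragile < 1]
ship_id=9: ✗
ship_id=10: ✗
ship_id=11: ✗
ship_id=12: ✗
ship_id=13: ✗
ship_id=14: ✓ → 406
ship_id=15: ✗
ship_id=16: ✓ → 34
ship_id=17: ✗
d_sum = 406 + 34 = 440
—
[evri_avg: carrier = 'Evri' or zone in ('C', 'A')]
ship_id=9: ✗
ship_id=10: ✓ → 561
ship_id=11: ✓ → 293
ship_id=12: ✓ → 585
ship_id=13: ✓ → 3
ship_id=14: ✓ → 406
ship_id=15: ✓ → 731
ship_id=16: ✗
ship_id=17: ✗
evri_avg = (561 + 293 + 585 + 3 + 406 + 731) / 6 = 429.8333333333

d_sum=440, evri_avg=429.8333333333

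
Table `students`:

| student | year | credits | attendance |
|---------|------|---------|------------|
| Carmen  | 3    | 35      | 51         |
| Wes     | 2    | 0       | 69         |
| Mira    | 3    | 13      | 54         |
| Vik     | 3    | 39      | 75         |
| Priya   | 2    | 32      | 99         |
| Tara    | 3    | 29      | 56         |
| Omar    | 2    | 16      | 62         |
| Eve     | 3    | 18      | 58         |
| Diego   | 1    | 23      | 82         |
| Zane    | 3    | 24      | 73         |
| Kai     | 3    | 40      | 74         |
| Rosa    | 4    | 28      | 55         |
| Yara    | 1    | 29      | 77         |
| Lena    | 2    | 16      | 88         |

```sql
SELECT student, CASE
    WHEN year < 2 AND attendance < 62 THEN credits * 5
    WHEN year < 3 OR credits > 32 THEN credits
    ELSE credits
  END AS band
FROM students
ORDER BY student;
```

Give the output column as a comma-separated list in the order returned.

student=Carmen: year < 3 OR credits > 32 → 35
student=Diego: year < 3 OR credits > 32 → 23
student=Eve: ELSE → 18
student=Kai: year < 3 OR credits > 32 → 40
student=Lena: year < 3 OR credits > 32 → 16
student=Mira: ELSE → 13
student=Omar: year < 3 OR credits > 32 → 16
student=Priya: year < 3 OR credits > 32 → 32
student=Rosa: ELSE → 28
student=Tara: ELSE → 29
student=Vik: year < 3 OR credits > 32 → 39
student=Wes: year < 3 OR credits > 32 → 0
student=Yara: year < 3 OR credits > 32 → 29
student=Zane: ELSE → 24

35, 23, 18, 40, 16, 13, 16, 32, 28, 29, 39, 0, 29, 24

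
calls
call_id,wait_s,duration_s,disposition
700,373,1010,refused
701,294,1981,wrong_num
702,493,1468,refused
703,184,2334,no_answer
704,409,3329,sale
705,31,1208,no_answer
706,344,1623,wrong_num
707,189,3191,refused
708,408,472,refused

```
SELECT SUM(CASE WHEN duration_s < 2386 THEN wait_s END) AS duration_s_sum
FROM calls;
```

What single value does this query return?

call_id=700: ✓ → 373
call_id=701: ✓ → 294
call_id=702: ✓ → 493
call_id=703: ✓ → 184
call_id=704: ✗
call_id=705: ✓ → 31
call_id=706: ✓ → 344
call_id=707: ✗
call_id=708: ✓ → 408
duration_s_sum = 373 + 294 + 493 + 184 + 31 + 344 + 408 = 2127

2127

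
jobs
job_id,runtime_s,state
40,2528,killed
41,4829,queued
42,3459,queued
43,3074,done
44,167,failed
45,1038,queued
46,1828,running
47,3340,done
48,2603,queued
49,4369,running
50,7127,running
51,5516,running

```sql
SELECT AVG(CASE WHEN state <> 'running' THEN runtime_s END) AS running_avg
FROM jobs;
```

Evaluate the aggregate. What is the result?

job_id=40: ✓ → 2528
job_id=41: ✓ → 4829
job_id=42: ✓ → 3459
job_id=43: ✓ → 3074
job_id=44: ✓ → 167
job_id=45: ✓ → 1038
job_id=46: ✗
job_id=47: ✓ → 3340
job_id=48: ✓ → 2603
job_id=49: ✗
job_id=50: ✗
job_id=51: ✗
running_avg = (2528 + 4829 + 3459 + 3074 + 167 + 1038 + 3340 + 2603) / 8 = 2629.75

2629.75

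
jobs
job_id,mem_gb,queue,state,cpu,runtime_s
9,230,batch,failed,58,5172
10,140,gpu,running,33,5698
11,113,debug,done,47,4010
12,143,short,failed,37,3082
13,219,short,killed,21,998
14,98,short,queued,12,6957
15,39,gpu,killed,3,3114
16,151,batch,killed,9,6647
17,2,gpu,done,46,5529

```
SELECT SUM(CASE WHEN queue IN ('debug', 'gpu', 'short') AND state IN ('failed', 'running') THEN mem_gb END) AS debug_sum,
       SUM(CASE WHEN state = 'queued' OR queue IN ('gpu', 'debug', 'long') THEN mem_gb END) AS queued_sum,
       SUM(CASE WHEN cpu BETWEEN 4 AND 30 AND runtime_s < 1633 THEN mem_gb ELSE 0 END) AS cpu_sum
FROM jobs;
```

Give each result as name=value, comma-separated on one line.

debug_sum=283, queued_sum=392, cpu_sum=219

[debug_sum: queue IN ('debug', 'gpu', 'short') AND state IN ('failed', 'running')]
job_id=9: ✗
job_id=10: ✓ → 140
job_id=11: ✗
job_id=12: ✓ → 143
job_id=13: ✗
job_id=14: ✗
job_id=15: ✗
job_id=16: ✗
job_id=17: ✗
debug_sum = 140 + 143 = 283
—
[queued_sum: state = 'queued' OR queue IN ('gpu', 'debug', 'long')]
job_id=9: ✗
job_id=10: ✓ → 140
job_id=11: ✓ → 113
job_id=12: ✗
job_id=13: ✗
job_id=14: ✓ → 98
job_id=15: ✓ → 39
job_id=16: ✗
job_id=17: ✓ → 2
queued_sum = 140 + 113 + 98 + 39 + 2 = 392
—
[cpu_sum: cpu BETWEEN 4 AND 30 AND runtime_s < 1633]
job_id=9: ✗
job_id=10: ✗
job_id=11: ✗
job_id=12: ✗
job_id=13: ✓ → 219
job_id=14: ✗
job_id=15: ✗
job_id=16: ✗
job_id=17: ✗
cpu_sum = 219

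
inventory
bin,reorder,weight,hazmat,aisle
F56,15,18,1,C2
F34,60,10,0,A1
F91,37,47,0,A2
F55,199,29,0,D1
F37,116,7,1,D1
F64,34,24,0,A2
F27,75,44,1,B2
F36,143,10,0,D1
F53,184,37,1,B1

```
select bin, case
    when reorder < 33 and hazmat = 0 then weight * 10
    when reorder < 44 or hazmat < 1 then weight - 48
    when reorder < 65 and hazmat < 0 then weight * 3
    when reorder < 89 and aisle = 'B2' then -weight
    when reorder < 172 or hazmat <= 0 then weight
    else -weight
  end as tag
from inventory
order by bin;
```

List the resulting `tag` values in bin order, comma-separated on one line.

-44, -38, -38, 7, -37, -19, -30, -24, -1

bin=F27: reorder < 89 and aisle = 'B2' → -44
bin=F34: reorder < 44 or hazmat < 1 → -38
bin=F36: reorder < 44 or hazmat < 1 → -38
bin=F37: reorder < 172 or hazmat <= 0 → 7
bin=F53: ELSE → -37
bin=F55: reorder < 44 or hazmat < 1 → -19
bin=F56: reorder < 44 or hazmat < 1 → -30
bin=F64: reorder < 44 or hazmat < 1 → -24
bin=F91: reorder < 44 or hazmat < 1 → -1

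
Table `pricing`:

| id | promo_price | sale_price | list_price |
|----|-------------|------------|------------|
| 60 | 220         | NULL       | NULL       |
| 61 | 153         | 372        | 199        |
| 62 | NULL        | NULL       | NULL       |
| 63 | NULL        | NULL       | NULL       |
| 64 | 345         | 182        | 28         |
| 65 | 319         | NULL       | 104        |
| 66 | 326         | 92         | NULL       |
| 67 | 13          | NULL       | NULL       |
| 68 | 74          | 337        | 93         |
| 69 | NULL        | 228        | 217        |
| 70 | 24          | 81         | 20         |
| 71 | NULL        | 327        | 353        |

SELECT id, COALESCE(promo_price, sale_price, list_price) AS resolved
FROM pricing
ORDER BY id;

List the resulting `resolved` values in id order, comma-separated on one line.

id=60: promo_price=220 → 220
id=61: promo_price=153 → 153
id=62: promo_price=NULL, sale_price=NULL, list_price=NULL (all NULL) → NULL
id=63: promo_price=NULL, sale_price=NULL, list_price=NULL (all NULL) → NULL
id=64: promo_price=345 → 345
id=65: promo_price=319 → 319
id=66: promo_price=326 → 326
id=67: promo_price=13 → 13
id=68: promo_price=74 → 74
id=69: promo_price=NULL, sale_price=228 → 228
id=70: promo_price=24 → 24
id=71: promo_price=NULL, sale_price=327 → 327

220, 153, NULL, NULL, 345, 319, 326, 13, 74, 228, 24, 327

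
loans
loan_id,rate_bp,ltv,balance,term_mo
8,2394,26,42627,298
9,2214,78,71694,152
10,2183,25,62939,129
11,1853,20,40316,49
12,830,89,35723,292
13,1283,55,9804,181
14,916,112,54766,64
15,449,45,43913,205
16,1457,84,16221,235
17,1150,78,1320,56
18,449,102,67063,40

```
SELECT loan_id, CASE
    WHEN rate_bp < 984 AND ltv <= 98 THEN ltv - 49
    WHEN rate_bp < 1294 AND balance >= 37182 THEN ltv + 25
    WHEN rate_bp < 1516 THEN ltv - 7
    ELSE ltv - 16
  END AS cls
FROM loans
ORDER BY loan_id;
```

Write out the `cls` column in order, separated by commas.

10, 62, 9, 4, 40, 48, 137, -4, 77, 71, 127

loan_id=8: ELSE → 10
loan_id=9: ELSE → 62
loan_id=10: ELSE → 9
loan_id=11: ELSE → 4
loan_id=12: rate_bp < 984 AND ltv <= 98 → 40
loan_id=13: rate_bp < 1516 → 48
loan_id=14: rate_bp < 1294 AND balance >= 37182 → 137
loan_id=15: rate_bp < 984 AND ltv <= 98 → -4
loan_id=16: rate_bp < 1516 → 77
loan_id=17: rate_bp < 1516 → 71
loan_id=18: rate_bp < 1294 AND balance >= 37182 → 127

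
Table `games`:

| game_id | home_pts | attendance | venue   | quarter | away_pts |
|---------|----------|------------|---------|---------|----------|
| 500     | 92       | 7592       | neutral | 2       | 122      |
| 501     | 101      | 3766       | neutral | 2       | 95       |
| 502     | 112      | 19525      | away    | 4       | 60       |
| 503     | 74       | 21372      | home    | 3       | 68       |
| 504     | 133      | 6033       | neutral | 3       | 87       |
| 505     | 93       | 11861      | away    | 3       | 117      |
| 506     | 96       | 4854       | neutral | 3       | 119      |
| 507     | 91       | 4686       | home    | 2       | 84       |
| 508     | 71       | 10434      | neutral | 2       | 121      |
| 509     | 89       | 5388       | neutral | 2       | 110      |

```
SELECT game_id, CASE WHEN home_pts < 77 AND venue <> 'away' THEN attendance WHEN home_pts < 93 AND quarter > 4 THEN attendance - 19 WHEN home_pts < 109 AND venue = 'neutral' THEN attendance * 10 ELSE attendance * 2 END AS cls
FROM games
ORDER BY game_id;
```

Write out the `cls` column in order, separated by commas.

75920, 37660, 39050, 21372, 12066, 23722, 48540, 9372, 10434, 53880

game_id=500: home_pts < 109 AND venue = 'neutral' → 75920
game_id=501: home_pts < 109 AND venue = 'neutral' → 37660
game_id=502: ELSE → 39050
game_id=503: home_pts < 77 AND venue <> 'away' → 21372
game_id=504: ELSE → 12066
game_id=505: ELSE → 23722
game_id=506: home_pts < 109 AND venue = 'neutral' → 48540
game_id=507: ELSE → 9372
game_id=508: home_pts < 77 AND venue <> 'away' → 10434
game_id=509: home_pts < 109 AND venue = 'neutral' → 53880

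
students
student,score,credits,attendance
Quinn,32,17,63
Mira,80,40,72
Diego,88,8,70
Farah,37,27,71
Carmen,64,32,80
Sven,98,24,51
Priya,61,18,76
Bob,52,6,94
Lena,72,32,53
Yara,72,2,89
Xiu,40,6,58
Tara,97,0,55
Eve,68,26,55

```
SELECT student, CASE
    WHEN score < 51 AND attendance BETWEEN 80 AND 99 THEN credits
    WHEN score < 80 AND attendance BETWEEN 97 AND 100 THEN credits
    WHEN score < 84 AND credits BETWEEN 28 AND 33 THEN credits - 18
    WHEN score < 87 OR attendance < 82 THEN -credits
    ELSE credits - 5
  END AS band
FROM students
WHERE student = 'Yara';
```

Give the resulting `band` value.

-2

student = Yara: score=72, credits=2, attendance=89.
score < 51 AND attendance BETWEEN 80 AND 99 → false
score < 80 AND attendance BETWEEN 97 AND 100 → false
score < 84 AND credits BETWEEN 28 AND 33 → false
score < 87 OR attendance < 82 → true → -2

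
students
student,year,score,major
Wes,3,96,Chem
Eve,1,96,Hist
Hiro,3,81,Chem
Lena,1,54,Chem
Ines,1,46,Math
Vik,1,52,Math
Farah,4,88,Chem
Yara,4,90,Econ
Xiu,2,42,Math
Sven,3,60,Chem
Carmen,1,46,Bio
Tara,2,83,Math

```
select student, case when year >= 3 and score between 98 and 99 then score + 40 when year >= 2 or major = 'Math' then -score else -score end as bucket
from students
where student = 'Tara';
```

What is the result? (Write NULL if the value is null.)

student = Tara: year=2, score=83, major=Math.
year >= 3 and score between 98 and 99 → false
year >= 2 or major = 'Math' → true → -83

-83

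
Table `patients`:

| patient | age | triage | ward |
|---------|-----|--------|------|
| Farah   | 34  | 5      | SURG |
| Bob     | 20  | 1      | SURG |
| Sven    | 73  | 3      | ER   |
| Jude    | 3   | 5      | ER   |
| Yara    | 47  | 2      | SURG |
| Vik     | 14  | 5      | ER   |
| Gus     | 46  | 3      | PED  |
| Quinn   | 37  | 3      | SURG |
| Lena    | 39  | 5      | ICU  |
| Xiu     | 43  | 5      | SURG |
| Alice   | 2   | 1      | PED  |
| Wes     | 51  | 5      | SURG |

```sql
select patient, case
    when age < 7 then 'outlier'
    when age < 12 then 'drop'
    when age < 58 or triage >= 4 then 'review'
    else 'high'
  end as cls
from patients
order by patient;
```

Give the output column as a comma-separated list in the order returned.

patient=Alice: age < 7 → outlier
patient=Bob: age < 58 or triage >= 4 → review
patient=Farah: age < 58 or triage >= 4 → review
patient=Gus: age < 58 or triage >= 4 → review
patient=Jude: age < 7 → outlier
patient=Lena: age < 58 or triage >= 4 → review
patient=Quinn: age < 58 or triage >= 4 → review
patient=Sven: ELSE → high
patient=Vik: age < 58 or triage >= 4 → review
patient=Wes: age < 58 or triage >= 4 → review
patient=Xiu: age < 58 or triage >= 4 → review
patient=Yara: age < 58 or triage >= 4 → review

outlier, review, review, review, outlier, review, review, high, review, review, review, review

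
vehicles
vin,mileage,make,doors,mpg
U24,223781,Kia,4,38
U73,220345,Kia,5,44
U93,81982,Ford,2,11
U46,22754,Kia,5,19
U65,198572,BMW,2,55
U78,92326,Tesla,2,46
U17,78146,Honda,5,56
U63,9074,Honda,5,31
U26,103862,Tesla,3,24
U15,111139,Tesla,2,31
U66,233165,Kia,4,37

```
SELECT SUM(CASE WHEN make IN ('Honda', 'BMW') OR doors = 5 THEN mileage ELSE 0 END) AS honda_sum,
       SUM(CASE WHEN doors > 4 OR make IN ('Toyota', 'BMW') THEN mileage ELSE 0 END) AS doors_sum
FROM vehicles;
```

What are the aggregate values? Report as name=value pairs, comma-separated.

[honda_sum: make IN ('Honda', 'BMW') OR doors = 5]
vin=U24: ✗
vin=U73: ✓ → 220345
vin=U93: ✗
vin=U46: ✓ → 22754
vin=U65: ✓ → 198572
vin=U78: ✗
vin=U17: ✓ → 78146
vin=U63: ✓ → 9074
vin=U26: ✗
vin=U15: ✗
vin=U66: ✗
honda_sum = 220345 + 22754 + 198572 + 78146 + 9074 = 528891
—
[doors_sum: doors > 4 OR make IN ('Toyota', 'BMW')]
vin=U24: ✗
vin=U73: ✓ → 220345
vin=U93: ✗
vin=U46: ✓ → 22754
vin=U65: ✓ → 198572
vin=U78: ✗
vin=U17: ✓ → 78146
vin=U63: ✓ → 9074
vin=U26: ✗
vin=U15: ✗
vin=U66: ✗
doors_sum = 220345 + 22754 + 198572 + 78146 + 9074 = 528891

honda_sum=528891, doors_sum=528891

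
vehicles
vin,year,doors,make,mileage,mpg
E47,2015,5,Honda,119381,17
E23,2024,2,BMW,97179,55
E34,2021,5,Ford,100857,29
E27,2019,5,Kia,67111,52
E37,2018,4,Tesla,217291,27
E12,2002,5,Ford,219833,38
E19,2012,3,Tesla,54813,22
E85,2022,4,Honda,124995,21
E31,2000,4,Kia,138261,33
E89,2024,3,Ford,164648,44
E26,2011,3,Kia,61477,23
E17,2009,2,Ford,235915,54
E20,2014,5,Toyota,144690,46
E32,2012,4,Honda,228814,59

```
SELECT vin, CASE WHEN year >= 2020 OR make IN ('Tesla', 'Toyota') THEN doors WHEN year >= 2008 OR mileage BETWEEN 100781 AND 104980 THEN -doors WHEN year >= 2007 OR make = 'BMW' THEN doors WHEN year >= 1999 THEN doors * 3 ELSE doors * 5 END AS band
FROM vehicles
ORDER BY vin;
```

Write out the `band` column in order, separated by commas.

15, -2, 3, 5, 2, -3, -5, 12, -4, 5, 4, -5, 4, 3

vin=E12: year >= 1999 → 15
vin=E17: year >= 2008 OR mileage BETWEEN 100781 AND 104980 → -2
vin=E19: year >= 2020 OR make IN ('Tesla', 'Toyota') → 3
vin=E20: year >= 2020 OR make IN ('Tesla', 'Toyota') → 5
vin=E23: year >= 2020 OR make IN ('Tesla', 'Toyota') → 2
vin=E26: year >= 2008 OR mileage BETWEEN 100781 AND 104980 → -3
vin=E27: year >= 2008 OR mileage BETWEEN 100781 AND 104980 → -5
vin=E31: year >= 1999 → 12
vin=E32: year >= 2008 OR mileage BETWEEN 100781 AND 104980 → -4
vin=E34: year >= 2020 OR make IN ('Tesla', 'Toyota') → 5
vin=E37: year >= 2020 OR make IN ('Tesla', 'Toyota') → 4
vin=E47: year >= 2008 OR mileage BETWEEN 100781 AND 104980 → -5
vin=E85: year >= 2020 OR make IN ('Tesla', 'Toyota') → 4
vin=E89: year >= 2020 OR make IN ('Tesla', 'Toyota') → 3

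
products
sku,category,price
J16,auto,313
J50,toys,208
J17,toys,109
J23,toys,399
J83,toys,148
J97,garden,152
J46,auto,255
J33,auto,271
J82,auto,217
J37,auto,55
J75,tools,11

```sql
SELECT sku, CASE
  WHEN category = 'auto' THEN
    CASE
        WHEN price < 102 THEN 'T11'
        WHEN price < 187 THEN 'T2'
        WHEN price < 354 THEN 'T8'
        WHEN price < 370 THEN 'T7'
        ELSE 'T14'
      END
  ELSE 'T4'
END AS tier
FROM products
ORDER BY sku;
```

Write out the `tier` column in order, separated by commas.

T8, T4, T4, T8, T11, T8, T4, T4, T8, T4, T4

sku=J16: category='auto' → inner[price < 354] → T8
sku=J17: category='toys' → outer ELSE → T4
sku=J23: category='toys' → outer ELSE → T4
sku=J33: category='auto' → inner[price < 354] → T8
sku=J37: category='auto' → inner[price < 102] → T11
sku=J46: category='auto' → inner[price < 354] → T8
sku=J50: category='toys' → outer ELSE → T4
sku=J75: category='tools' → outer ELSE → T4
sku=J82: category='auto' → inner[price < 354] → T8
sku=J83: category='toys' → outer ELSE → T4
sku=J97: category='garden' → outer ELSE → T4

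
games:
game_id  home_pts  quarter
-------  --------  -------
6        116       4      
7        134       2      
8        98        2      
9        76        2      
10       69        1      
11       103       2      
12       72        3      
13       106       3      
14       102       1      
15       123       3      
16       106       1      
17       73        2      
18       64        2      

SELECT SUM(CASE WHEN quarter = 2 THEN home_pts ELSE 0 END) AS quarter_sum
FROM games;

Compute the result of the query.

game_id=6: ✗
game_id=7: ✓ → 134
game_id=8: ✓ → 98
game_id=9: ✓ → 76
game_id=10: ✗
game_id=11: ✓ → 103
game_id=12: ✗
game_id=13: ✗
game_id=14: ✗
game_id=15: ✗
game_id=16: ✗
game_id=17: ✓ → 73
game_id=18: ✓ → 64
quarter_sum = 134 + 98 + 76 + 103 + 73 + 64 = 548

548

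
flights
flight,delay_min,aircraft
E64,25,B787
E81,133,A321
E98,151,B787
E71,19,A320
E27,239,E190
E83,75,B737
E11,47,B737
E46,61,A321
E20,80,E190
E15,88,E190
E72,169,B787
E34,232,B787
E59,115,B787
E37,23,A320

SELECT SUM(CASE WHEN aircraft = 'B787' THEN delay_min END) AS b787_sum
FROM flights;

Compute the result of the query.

692

flight=E64: ✓ → 25
flight=E81: ✗
flight=E98: ✓ → 151
flight=E71: ✗
flight=E27: ✗
flight=E83: ✗
flight=E11: ✗
flight=E46: ✗
flight=E20: ✗
flight=E15: ✗
flight=E72: ✓ → 169
flight=E34: ✓ → 232
flight=E59: ✓ → 115
flight=E37: ✗
b787_sum = 25 + 151 + 169 + 232 + 115 = 692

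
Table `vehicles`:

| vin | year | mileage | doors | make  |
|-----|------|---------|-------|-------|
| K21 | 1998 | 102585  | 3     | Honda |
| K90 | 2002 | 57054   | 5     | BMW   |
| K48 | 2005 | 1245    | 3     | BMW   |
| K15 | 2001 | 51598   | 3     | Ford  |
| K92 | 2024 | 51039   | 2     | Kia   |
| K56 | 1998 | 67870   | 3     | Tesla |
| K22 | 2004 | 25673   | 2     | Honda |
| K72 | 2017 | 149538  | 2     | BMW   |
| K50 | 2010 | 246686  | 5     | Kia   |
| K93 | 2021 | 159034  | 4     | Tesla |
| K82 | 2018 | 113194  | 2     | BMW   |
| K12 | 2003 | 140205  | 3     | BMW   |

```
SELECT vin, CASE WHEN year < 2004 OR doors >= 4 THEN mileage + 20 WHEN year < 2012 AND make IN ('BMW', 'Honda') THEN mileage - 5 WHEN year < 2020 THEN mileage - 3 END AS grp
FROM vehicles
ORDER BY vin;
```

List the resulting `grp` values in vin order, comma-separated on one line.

140225, 51618, 102605, 25668, 1240, 246706, 67890, 149535, 113191, 57074, NULL, 159054

vin=K12: year < 2004 OR doors >= 4 → 140225
vin=K15: year < 2004 OR doors >= 4 → 51618
vin=K21: year < 2004 OR doors >= 4 → 102605
vin=K22: year < 2012 AND make IN ('BMW', 'Honda') → 25668
vin=K48: year < 2012 AND make IN ('BMW', 'Honda') → 1240
vin=K50: year < 2004 OR doors >= 4 → 246706
vin=K56: year < 2004 OR doors >= 4 → 67890
vin=K72: year < 2020 → 149535
vin=K82: year < 2020 → 113191
vin=K90: year < 2004 OR doors >= 4 → 57074
vin=K92: (no match → NULL) → NULL
vin=K93: year < 2004 OR doors >= 4 → 159054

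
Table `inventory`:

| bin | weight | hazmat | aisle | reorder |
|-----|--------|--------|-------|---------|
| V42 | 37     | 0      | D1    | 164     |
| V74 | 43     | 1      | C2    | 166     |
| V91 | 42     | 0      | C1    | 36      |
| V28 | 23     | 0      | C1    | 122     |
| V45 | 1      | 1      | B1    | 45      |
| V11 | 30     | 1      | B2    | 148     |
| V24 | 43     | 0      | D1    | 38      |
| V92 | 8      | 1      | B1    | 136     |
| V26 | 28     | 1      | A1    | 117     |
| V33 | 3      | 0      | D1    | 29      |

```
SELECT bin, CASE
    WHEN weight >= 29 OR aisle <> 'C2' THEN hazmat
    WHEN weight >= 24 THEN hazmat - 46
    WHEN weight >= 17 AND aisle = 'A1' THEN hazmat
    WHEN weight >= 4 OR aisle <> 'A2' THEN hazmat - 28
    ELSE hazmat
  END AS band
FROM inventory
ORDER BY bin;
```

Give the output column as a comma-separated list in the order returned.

bin=V11: weight >= 29 OR aisle <> 'C2' → 1
bin=V24: weight >= 29 OR aisle <> 'C2' → 0
bin=V26: weight >= 29 OR aisle <> 'C2' → 1
bin=V28: weight >= 29 OR aisle <> 'C2' → 0
bin=V33: weight >= 29 OR aisle <> 'C2' → 0
bin=V42: weight >= 29 OR aisle <> 'C2' → 0
bin=V45: weight >= 29 OR aisle <> 'C2' → 1
bin=V74: weight >= 29 OR aisle <> 'C2' → 1
bin=V91: weight >= 29 OR aisle <> 'C2' → 0
bin=V92: weight >= 29 OR aisle <> 'C2' → 1

1, 0, 1, 0, 0, 0, 1, 1, 0, 1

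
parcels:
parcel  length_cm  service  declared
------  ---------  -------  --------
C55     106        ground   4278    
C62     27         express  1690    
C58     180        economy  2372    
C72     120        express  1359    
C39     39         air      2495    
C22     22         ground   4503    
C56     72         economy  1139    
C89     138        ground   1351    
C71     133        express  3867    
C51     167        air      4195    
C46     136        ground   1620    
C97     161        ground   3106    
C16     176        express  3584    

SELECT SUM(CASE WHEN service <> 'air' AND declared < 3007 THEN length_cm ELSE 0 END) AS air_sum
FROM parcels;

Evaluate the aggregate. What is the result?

parcel=C55: ✗
parcel=C62: ✓ → 27
parcel=C58: ✓ → 180
parcel=C72: ✓ → 120
parcel=C39: ✗
parcel=C22: ✗
parcel=C56: ✓ → 72
parcel=C89: ✓ → 138
parcel=C71: ✗
parcel=C51: ✗
parcel=C46: ✓ → 136
parcel=C97: ✗
parcel=C16: ✗
air_sum = 27 + 180 + 120 + 72 + 138 + 136 = 673

673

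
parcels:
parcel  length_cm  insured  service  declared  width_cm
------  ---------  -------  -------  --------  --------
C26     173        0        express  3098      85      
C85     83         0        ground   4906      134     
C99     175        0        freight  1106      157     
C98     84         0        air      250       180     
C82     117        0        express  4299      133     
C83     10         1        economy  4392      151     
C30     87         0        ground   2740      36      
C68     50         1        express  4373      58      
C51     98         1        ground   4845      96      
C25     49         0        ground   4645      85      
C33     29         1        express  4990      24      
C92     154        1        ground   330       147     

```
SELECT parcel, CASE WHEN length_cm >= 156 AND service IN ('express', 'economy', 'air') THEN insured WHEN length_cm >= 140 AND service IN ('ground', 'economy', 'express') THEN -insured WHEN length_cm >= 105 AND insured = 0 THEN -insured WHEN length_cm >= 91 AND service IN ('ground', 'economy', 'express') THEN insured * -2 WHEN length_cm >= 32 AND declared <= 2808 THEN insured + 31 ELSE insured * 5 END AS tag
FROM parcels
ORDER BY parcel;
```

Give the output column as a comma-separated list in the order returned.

parcel=C25: ELSE → 0
parcel=C26: length_cm >= 156 AND service IN ('express', 'economy', 'air') → 0
parcel=C30: length_cm >= 32 AND declared <= 2808 → 31
parcel=C33: ELSE → 5
parcel=C51: length_cm >= 91 AND service IN ('ground', 'economy', 'express') → -2
parcel=C68: ELSE → 5
parcel=C82: length_cm >= 105 AND insured = 0 → 0
parcel=C83: ELSE → 5
parcel=C85: ELSE → 0
parcel=C92: length_cm >= 140 AND service IN ('ground', 'economy', 'express') → -1
parcel=C98: length_cm >= 32 AND declared <= 2808 → 31
parcel=C99: length_cm >= 105 AND insured = 0 → 0

0, 0, 31, 5, -2, 5, 0, 5, 0, -1, 31, 0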